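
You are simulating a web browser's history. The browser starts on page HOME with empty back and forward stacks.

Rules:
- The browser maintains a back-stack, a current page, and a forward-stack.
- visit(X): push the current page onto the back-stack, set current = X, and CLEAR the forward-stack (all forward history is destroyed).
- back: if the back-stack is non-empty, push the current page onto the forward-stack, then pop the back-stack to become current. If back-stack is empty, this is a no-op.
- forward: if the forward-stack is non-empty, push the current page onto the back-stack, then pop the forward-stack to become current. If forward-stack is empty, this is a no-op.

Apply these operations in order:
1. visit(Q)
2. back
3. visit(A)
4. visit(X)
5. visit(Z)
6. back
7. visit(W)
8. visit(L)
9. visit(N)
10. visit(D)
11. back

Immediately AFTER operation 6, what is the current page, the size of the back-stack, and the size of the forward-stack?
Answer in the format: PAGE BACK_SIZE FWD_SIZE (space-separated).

After 1 (visit(Q)): cur=Q back=1 fwd=0
After 2 (back): cur=HOME back=0 fwd=1
After 3 (visit(A)): cur=A back=1 fwd=0
After 4 (visit(X)): cur=X back=2 fwd=0
After 5 (visit(Z)): cur=Z back=3 fwd=0
After 6 (back): cur=X back=2 fwd=1

X 2 1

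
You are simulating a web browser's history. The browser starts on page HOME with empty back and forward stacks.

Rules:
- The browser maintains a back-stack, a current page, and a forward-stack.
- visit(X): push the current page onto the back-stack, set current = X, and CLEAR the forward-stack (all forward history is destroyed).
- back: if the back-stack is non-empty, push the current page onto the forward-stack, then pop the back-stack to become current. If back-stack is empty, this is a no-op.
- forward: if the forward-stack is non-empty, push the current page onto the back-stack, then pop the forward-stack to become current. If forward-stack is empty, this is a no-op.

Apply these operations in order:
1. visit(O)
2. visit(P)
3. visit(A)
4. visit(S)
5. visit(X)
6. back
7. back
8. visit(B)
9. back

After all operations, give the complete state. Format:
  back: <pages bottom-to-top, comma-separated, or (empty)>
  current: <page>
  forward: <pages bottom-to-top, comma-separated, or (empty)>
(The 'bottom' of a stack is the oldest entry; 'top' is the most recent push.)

Answer: back: HOME,O,P
current: A
forward: B

Derivation:
After 1 (visit(O)): cur=O back=1 fwd=0
After 2 (visit(P)): cur=P back=2 fwd=0
After 3 (visit(A)): cur=A back=3 fwd=0
After 4 (visit(S)): cur=S back=4 fwd=0
After 5 (visit(X)): cur=X back=5 fwd=0
After 6 (back): cur=S back=4 fwd=1
After 7 (back): cur=A back=3 fwd=2
After 8 (visit(B)): cur=B back=4 fwd=0
After 9 (back): cur=A back=3 fwd=1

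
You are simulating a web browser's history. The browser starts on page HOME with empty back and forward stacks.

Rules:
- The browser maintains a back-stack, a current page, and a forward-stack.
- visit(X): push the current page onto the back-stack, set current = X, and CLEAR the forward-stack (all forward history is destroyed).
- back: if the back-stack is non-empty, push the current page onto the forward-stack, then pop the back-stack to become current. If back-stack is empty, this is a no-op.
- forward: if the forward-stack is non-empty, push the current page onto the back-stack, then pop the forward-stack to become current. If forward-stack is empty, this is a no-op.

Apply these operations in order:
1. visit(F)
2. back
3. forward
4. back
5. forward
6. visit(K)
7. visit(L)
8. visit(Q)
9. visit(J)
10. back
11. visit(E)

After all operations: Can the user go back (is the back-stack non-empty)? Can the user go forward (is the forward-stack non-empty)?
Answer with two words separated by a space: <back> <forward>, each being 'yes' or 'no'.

Answer: yes no

Derivation:
After 1 (visit(F)): cur=F back=1 fwd=0
After 2 (back): cur=HOME back=0 fwd=1
After 3 (forward): cur=F back=1 fwd=0
After 4 (back): cur=HOME back=0 fwd=1
After 5 (forward): cur=F back=1 fwd=0
After 6 (visit(K)): cur=K back=2 fwd=0
After 7 (visit(L)): cur=L back=3 fwd=0
After 8 (visit(Q)): cur=Q back=4 fwd=0
After 9 (visit(J)): cur=J back=5 fwd=0
After 10 (back): cur=Q back=4 fwd=1
After 11 (visit(E)): cur=E back=5 fwd=0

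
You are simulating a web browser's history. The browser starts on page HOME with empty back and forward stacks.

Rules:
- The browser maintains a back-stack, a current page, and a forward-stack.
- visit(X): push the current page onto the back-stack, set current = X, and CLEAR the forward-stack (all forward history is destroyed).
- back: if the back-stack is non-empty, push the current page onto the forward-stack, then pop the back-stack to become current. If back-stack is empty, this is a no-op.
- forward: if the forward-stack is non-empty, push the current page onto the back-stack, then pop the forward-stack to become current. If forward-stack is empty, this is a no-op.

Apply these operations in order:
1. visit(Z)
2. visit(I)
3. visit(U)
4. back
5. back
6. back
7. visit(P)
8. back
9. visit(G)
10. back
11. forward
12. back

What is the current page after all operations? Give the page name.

After 1 (visit(Z)): cur=Z back=1 fwd=0
After 2 (visit(I)): cur=I back=2 fwd=0
After 3 (visit(U)): cur=U back=3 fwd=0
After 4 (back): cur=I back=2 fwd=1
After 5 (back): cur=Z back=1 fwd=2
After 6 (back): cur=HOME back=0 fwd=3
After 7 (visit(P)): cur=P back=1 fwd=0
After 8 (back): cur=HOME back=0 fwd=1
After 9 (visit(G)): cur=G back=1 fwd=0
After 10 (back): cur=HOME back=0 fwd=1
After 11 (forward): cur=G back=1 fwd=0
After 12 (back): cur=HOME back=0 fwd=1

Answer: HOME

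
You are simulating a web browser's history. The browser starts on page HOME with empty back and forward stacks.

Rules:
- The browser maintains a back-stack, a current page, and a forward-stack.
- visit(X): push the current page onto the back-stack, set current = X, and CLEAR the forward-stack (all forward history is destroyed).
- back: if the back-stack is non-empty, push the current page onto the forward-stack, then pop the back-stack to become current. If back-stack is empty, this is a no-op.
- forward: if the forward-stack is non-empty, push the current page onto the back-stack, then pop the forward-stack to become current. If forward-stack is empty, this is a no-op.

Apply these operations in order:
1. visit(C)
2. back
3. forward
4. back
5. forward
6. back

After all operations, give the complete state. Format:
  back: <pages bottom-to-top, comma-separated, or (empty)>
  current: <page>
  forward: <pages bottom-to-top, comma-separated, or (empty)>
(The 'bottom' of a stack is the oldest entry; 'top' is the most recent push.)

Answer: back: (empty)
current: HOME
forward: C

Derivation:
After 1 (visit(C)): cur=C back=1 fwd=0
After 2 (back): cur=HOME back=0 fwd=1
After 3 (forward): cur=C back=1 fwd=0
After 4 (back): cur=HOME back=0 fwd=1
After 5 (forward): cur=C back=1 fwd=0
After 6 (back): cur=HOME back=0 fwd=1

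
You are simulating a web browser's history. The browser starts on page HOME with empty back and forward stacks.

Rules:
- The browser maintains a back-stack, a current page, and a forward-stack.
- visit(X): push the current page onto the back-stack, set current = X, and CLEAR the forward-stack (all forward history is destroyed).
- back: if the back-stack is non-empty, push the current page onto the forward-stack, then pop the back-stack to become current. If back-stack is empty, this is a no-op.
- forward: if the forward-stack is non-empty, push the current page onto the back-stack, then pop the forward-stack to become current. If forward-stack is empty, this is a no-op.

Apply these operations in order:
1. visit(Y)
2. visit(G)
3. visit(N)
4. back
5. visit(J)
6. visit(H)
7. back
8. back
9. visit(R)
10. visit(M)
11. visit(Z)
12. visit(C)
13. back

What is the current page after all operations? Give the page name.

Answer: Z

Derivation:
After 1 (visit(Y)): cur=Y back=1 fwd=0
After 2 (visit(G)): cur=G back=2 fwd=0
After 3 (visit(N)): cur=N back=3 fwd=0
After 4 (back): cur=G back=2 fwd=1
After 5 (visit(J)): cur=J back=3 fwd=0
After 6 (visit(H)): cur=H back=4 fwd=0
After 7 (back): cur=J back=3 fwd=1
After 8 (back): cur=G back=2 fwd=2
After 9 (visit(R)): cur=R back=3 fwd=0
After 10 (visit(M)): cur=M back=4 fwd=0
After 11 (visit(Z)): cur=Z back=5 fwd=0
After 12 (visit(C)): cur=C back=6 fwd=0
After 13 (back): cur=Z back=5 fwd=1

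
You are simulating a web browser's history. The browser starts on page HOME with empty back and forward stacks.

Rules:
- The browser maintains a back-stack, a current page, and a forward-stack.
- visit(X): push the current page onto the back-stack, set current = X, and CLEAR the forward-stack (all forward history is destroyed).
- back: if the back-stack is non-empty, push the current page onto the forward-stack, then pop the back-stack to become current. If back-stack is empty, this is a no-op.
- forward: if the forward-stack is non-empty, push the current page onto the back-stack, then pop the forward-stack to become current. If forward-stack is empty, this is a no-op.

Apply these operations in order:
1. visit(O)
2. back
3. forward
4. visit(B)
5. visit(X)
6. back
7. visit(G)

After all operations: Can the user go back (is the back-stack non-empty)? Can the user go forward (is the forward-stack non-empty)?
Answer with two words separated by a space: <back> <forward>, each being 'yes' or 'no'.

Answer: yes no

Derivation:
After 1 (visit(O)): cur=O back=1 fwd=0
After 2 (back): cur=HOME back=0 fwd=1
After 3 (forward): cur=O back=1 fwd=0
After 4 (visit(B)): cur=B back=2 fwd=0
After 5 (visit(X)): cur=X back=3 fwd=0
After 6 (back): cur=B back=2 fwd=1
After 7 (visit(G)): cur=G back=3 fwd=0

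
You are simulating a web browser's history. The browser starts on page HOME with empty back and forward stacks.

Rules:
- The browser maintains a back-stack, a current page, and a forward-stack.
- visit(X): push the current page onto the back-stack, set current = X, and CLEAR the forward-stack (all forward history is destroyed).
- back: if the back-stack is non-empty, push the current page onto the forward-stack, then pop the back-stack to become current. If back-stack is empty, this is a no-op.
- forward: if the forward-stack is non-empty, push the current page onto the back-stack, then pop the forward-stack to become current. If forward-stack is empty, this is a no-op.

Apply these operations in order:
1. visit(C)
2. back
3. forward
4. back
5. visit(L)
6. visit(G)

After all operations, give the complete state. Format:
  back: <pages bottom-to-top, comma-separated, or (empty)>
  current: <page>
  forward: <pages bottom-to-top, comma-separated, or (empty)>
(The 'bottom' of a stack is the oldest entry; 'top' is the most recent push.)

After 1 (visit(C)): cur=C back=1 fwd=0
After 2 (back): cur=HOME back=0 fwd=1
After 3 (forward): cur=C back=1 fwd=0
After 4 (back): cur=HOME back=0 fwd=1
After 5 (visit(L)): cur=L back=1 fwd=0
After 6 (visit(G)): cur=G back=2 fwd=0

Answer: back: HOME,L
current: G
forward: (empty)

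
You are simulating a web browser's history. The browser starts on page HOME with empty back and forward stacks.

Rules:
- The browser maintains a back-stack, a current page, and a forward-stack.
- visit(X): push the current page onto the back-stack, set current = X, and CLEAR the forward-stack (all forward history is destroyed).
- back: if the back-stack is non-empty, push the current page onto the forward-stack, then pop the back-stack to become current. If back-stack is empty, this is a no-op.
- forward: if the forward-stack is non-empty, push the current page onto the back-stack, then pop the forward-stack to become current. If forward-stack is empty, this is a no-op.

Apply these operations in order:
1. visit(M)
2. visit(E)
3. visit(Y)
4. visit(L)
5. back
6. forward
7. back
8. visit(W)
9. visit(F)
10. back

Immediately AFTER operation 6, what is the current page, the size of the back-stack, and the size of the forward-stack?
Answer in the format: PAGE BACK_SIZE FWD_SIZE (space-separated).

After 1 (visit(M)): cur=M back=1 fwd=0
After 2 (visit(E)): cur=E back=2 fwd=0
After 3 (visit(Y)): cur=Y back=3 fwd=0
After 4 (visit(L)): cur=L back=4 fwd=0
After 5 (back): cur=Y back=3 fwd=1
After 6 (forward): cur=L back=4 fwd=0

L 4 0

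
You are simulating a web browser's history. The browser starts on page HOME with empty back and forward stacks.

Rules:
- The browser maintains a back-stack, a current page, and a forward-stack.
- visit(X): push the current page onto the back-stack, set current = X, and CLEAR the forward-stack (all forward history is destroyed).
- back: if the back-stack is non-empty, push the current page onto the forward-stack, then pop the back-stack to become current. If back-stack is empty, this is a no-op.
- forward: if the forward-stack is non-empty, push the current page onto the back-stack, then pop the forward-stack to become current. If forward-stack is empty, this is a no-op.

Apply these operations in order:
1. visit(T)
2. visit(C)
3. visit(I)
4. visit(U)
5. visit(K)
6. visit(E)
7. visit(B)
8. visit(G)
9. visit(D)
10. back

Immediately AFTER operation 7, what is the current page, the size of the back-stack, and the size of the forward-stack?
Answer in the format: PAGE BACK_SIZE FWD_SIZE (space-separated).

After 1 (visit(T)): cur=T back=1 fwd=0
After 2 (visit(C)): cur=C back=2 fwd=0
After 3 (visit(I)): cur=I back=3 fwd=0
After 4 (visit(U)): cur=U back=4 fwd=0
After 5 (visit(K)): cur=K back=5 fwd=0
After 6 (visit(E)): cur=E back=6 fwd=0
After 7 (visit(B)): cur=B back=7 fwd=0

B 7 0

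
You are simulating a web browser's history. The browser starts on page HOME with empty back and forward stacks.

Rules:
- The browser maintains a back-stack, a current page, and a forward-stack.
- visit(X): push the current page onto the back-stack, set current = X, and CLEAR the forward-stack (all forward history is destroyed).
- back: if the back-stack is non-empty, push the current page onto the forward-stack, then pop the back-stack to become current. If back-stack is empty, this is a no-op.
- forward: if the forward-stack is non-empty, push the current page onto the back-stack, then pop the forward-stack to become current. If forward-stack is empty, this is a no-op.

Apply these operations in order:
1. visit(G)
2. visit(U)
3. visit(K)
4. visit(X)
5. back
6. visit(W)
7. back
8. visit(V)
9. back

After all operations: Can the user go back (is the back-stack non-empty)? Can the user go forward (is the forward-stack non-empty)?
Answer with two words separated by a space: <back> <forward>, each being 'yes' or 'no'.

After 1 (visit(G)): cur=G back=1 fwd=0
After 2 (visit(U)): cur=U back=2 fwd=0
After 3 (visit(K)): cur=K back=3 fwd=0
After 4 (visit(X)): cur=X back=4 fwd=0
After 5 (back): cur=K back=3 fwd=1
After 6 (visit(W)): cur=W back=4 fwd=0
After 7 (back): cur=K back=3 fwd=1
After 8 (visit(V)): cur=V back=4 fwd=0
After 9 (back): cur=K back=3 fwd=1

Answer: yes yes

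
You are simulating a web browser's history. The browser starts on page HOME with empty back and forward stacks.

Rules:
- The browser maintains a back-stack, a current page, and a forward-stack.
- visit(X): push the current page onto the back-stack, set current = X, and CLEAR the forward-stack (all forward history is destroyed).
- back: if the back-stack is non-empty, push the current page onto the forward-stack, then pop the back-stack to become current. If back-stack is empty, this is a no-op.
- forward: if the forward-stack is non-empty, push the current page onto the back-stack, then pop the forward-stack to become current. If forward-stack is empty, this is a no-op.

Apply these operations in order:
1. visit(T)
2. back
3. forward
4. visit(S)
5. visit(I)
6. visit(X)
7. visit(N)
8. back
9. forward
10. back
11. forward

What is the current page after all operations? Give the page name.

After 1 (visit(T)): cur=T back=1 fwd=0
After 2 (back): cur=HOME back=0 fwd=1
After 3 (forward): cur=T back=1 fwd=0
After 4 (visit(S)): cur=S back=2 fwd=0
After 5 (visit(I)): cur=I back=3 fwd=0
After 6 (visit(X)): cur=X back=4 fwd=0
After 7 (visit(N)): cur=N back=5 fwd=0
After 8 (back): cur=X back=4 fwd=1
After 9 (forward): cur=N back=5 fwd=0
After 10 (back): cur=X back=4 fwd=1
After 11 (forward): cur=N back=5 fwd=0

Answer: N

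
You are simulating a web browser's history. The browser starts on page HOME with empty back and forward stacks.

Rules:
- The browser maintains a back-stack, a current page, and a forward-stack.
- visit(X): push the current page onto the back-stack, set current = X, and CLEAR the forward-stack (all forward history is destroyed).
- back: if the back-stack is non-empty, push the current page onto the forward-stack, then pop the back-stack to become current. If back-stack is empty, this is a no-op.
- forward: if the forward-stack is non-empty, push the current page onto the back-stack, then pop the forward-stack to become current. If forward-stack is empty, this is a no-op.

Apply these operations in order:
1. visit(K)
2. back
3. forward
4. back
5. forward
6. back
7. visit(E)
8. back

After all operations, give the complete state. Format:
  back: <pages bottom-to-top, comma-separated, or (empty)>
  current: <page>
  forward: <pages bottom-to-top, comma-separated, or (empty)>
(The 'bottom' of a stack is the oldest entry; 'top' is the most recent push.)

Answer: back: (empty)
current: HOME
forward: E

Derivation:
After 1 (visit(K)): cur=K back=1 fwd=0
After 2 (back): cur=HOME back=0 fwd=1
After 3 (forward): cur=K back=1 fwd=0
After 4 (back): cur=HOME back=0 fwd=1
After 5 (forward): cur=K back=1 fwd=0
After 6 (back): cur=HOME back=0 fwd=1
After 7 (visit(E)): cur=E back=1 fwd=0
After 8 (back): cur=HOME back=0 fwd=1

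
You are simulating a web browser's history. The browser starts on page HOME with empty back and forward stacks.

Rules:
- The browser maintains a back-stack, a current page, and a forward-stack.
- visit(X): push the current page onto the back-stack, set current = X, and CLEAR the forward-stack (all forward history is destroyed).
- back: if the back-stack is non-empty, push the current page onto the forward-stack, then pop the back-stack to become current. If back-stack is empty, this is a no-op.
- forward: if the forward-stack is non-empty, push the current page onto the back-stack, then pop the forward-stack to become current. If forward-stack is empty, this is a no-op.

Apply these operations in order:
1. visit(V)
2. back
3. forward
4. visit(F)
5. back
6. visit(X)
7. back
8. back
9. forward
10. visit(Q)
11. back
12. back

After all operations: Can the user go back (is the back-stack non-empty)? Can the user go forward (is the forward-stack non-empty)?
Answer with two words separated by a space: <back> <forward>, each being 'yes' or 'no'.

Answer: no yes

Derivation:
After 1 (visit(V)): cur=V back=1 fwd=0
After 2 (back): cur=HOME back=0 fwd=1
After 3 (forward): cur=V back=1 fwd=0
After 4 (visit(F)): cur=F back=2 fwd=0
After 5 (back): cur=V back=1 fwd=1
After 6 (visit(X)): cur=X back=2 fwd=0
After 7 (back): cur=V back=1 fwd=1
After 8 (back): cur=HOME back=0 fwd=2
After 9 (forward): cur=V back=1 fwd=1
After 10 (visit(Q)): cur=Q back=2 fwd=0
After 11 (back): cur=V back=1 fwd=1
After 12 (back): cur=HOME back=0 fwd=2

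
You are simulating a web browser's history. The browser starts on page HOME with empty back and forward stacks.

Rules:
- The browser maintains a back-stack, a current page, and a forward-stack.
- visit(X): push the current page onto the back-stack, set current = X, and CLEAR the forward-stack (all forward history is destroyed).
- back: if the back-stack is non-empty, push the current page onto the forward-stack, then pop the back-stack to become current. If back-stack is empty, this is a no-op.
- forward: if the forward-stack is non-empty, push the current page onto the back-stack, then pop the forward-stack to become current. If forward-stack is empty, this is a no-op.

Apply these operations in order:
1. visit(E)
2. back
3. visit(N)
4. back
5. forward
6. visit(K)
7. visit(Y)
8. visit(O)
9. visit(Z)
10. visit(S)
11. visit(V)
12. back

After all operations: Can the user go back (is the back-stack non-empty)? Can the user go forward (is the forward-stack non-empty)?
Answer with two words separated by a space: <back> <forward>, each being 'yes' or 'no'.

After 1 (visit(E)): cur=E back=1 fwd=0
After 2 (back): cur=HOME back=0 fwd=1
After 3 (visit(N)): cur=N back=1 fwd=0
After 4 (back): cur=HOME back=0 fwd=1
After 5 (forward): cur=N back=1 fwd=0
After 6 (visit(K)): cur=K back=2 fwd=0
After 7 (visit(Y)): cur=Y back=3 fwd=0
After 8 (visit(O)): cur=O back=4 fwd=0
After 9 (visit(Z)): cur=Z back=5 fwd=0
After 10 (visit(S)): cur=S back=6 fwd=0
After 11 (visit(V)): cur=V back=7 fwd=0
After 12 (back): cur=S back=6 fwd=1

Answer: yes yes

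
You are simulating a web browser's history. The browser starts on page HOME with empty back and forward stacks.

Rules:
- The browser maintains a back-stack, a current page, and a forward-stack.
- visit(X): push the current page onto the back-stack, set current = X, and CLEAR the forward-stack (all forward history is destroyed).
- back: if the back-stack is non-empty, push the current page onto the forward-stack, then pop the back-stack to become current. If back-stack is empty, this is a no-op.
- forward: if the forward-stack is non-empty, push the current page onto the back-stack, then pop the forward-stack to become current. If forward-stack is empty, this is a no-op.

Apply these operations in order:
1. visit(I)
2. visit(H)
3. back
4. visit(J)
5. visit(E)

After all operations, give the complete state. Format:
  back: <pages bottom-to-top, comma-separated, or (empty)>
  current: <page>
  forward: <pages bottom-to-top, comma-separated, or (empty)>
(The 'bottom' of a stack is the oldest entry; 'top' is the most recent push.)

Answer: back: HOME,I,J
current: E
forward: (empty)

Derivation:
After 1 (visit(I)): cur=I back=1 fwd=0
After 2 (visit(H)): cur=H back=2 fwd=0
After 3 (back): cur=I back=1 fwd=1
After 4 (visit(J)): cur=J back=2 fwd=0
After 5 (visit(E)): cur=E back=3 fwd=0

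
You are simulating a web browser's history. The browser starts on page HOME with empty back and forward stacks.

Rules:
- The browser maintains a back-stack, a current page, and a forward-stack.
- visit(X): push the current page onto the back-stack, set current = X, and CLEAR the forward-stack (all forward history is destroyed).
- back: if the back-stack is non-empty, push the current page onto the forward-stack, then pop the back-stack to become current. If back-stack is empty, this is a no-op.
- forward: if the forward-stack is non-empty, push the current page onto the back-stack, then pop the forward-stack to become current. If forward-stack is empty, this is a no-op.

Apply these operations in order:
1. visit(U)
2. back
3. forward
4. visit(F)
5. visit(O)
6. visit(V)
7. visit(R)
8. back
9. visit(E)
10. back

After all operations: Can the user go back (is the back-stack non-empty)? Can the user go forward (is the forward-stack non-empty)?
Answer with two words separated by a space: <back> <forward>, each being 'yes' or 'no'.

After 1 (visit(U)): cur=U back=1 fwd=0
After 2 (back): cur=HOME back=0 fwd=1
After 3 (forward): cur=U back=1 fwd=0
After 4 (visit(F)): cur=F back=2 fwd=0
After 5 (visit(O)): cur=O back=3 fwd=0
After 6 (visit(V)): cur=V back=4 fwd=0
After 7 (visit(R)): cur=R back=5 fwd=0
After 8 (back): cur=V back=4 fwd=1
After 9 (visit(E)): cur=E back=5 fwd=0
After 10 (back): cur=V back=4 fwd=1

Answer: yes yes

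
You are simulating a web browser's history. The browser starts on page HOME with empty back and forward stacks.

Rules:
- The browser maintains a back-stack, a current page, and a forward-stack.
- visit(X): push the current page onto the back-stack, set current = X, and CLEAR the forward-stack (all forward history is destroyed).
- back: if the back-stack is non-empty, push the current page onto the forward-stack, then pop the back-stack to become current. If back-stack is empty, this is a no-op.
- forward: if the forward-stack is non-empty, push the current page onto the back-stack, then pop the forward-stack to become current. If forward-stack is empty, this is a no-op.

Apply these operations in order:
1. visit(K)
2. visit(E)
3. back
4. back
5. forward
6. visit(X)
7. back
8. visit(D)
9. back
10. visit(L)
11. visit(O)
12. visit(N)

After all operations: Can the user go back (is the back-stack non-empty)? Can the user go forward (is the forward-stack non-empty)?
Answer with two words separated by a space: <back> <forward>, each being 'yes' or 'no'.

After 1 (visit(K)): cur=K back=1 fwd=0
After 2 (visit(E)): cur=E back=2 fwd=0
After 3 (back): cur=K back=1 fwd=1
After 4 (back): cur=HOME back=0 fwd=2
After 5 (forward): cur=K back=1 fwd=1
After 6 (visit(X)): cur=X back=2 fwd=0
After 7 (back): cur=K back=1 fwd=1
After 8 (visit(D)): cur=D back=2 fwd=0
After 9 (back): cur=K back=1 fwd=1
After 10 (visit(L)): cur=L back=2 fwd=0
After 11 (visit(O)): cur=O back=3 fwd=0
After 12 (visit(N)): cur=N back=4 fwd=0

Answer: yes no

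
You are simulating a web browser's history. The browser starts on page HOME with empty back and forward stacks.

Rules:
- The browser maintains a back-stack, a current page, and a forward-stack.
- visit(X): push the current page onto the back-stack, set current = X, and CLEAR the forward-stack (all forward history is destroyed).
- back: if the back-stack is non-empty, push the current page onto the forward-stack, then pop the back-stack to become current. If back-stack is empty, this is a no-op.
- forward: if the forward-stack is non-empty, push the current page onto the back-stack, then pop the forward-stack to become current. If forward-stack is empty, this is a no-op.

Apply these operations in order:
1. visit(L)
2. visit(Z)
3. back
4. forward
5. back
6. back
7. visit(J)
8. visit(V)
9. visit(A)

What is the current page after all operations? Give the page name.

After 1 (visit(L)): cur=L back=1 fwd=0
After 2 (visit(Z)): cur=Z back=2 fwd=0
After 3 (back): cur=L back=1 fwd=1
After 4 (forward): cur=Z back=2 fwd=0
After 5 (back): cur=L back=1 fwd=1
After 6 (back): cur=HOME back=0 fwd=2
After 7 (visit(J)): cur=J back=1 fwd=0
After 8 (visit(V)): cur=V back=2 fwd=0
After 9 (visit(A)): cur=A back=3 fwd=0

Answer: A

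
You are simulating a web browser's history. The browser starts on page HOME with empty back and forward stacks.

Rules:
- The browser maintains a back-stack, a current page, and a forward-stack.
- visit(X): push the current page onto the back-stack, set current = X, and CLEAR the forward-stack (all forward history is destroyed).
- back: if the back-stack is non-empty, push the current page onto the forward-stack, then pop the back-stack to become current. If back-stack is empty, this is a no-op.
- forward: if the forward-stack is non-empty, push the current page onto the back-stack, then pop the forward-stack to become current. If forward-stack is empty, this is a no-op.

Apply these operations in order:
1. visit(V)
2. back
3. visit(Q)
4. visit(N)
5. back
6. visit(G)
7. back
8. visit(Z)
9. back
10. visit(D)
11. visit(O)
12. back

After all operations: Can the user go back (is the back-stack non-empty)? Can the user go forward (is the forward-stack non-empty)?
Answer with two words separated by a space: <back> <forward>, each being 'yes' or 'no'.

Answer: yes yes

Derivation:
After 1 (visit(V)): cur=V back=1 fwd=0
After 2 (back): cur=HOME back=0 fwd=1
After 3 (visit(Q)): cur=Q back=1 fwd=0
After 4 (visit(N)): cur=N back=2 fwd=0
After 5 (back): cur=Q back=1 fwd=1
After 6 (visit(G)): cur=G back=2 fwd=0
After 7 (back): cur=Q back=1 fwd=1
After 8 (visit(Z)): cur=Z back=2 fwd=0
After 9 (back): cur=Q back=1 fwd=1
After 10 (visit(D)): cur=D back=2 fwd=0
After 11 (visit(O)): cur=O back=3 fwd=0
After 12 (back): cur=D back=2 fwd=1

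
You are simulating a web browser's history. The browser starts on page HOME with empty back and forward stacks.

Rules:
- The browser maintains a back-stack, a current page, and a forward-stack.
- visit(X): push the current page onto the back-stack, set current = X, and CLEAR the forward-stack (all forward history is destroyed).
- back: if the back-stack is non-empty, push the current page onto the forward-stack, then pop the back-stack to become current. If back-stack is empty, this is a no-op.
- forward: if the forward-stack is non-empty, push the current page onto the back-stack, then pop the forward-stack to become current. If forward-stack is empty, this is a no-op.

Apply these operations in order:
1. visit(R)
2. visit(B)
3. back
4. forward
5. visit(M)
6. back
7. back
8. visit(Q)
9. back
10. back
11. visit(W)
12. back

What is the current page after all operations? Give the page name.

Answer: HOME

Derivation:
After 1 (visit(R)): cur=R back=1 fwd=0
After 2 (visit(B)): cur=B back=2 fwd=0
After 3 (back): cur=R back=1 fwd=1
After 4 (forward): cur=B back=2 fwd=0
After 5 (visit(M)): cur=M back=3 fwd=0
After 6 (back): cur=B back=2 fwd=1
After 7 (back): cur=R back=1 fwd=2
After 8 (visit(Q)): cur=Q back=2 fwd=0
After 9 (back): cur=R back=1 fwd=1
After 10 (back): cur=HOME back=0 fwd=2
After 11 (visit(W)): cur=W back=1 fwd=0
After 12 (back): cur=HOME back=0 fwd=1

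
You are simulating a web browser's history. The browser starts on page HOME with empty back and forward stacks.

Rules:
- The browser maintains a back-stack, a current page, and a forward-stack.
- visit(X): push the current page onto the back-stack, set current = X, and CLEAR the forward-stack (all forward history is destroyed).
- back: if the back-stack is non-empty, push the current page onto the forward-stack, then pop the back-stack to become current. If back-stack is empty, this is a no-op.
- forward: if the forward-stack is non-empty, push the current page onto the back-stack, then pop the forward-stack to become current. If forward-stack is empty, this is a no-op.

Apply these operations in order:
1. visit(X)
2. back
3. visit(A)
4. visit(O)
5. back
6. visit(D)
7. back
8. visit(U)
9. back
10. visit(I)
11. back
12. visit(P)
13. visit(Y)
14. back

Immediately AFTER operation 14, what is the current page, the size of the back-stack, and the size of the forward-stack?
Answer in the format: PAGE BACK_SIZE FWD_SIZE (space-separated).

After 1 (visit(X)): cur=X back=1 fwd=0
After 2 (back): cur=HOME back=0 fwd=1
After 3 (visit(A)): cur=A back=1 fwd=0
After 4 (visit(O)): cur=O back=2 fwd=0
After 5 (back): cur=A back=1 fwd=1
After 6 (visit(D)): cur=D back=2 fwd=0
After 7 (back): cur=A back=1 fwd=1
After 8 (visit(U)): cur=U back=2 fwd=0
After 9 (back): cur=A back=1 fwd=1
After 10 (visit(I)): cur=I back=2 fwd=0
After 11 (back): cur=A back=1 fwd=1
After 12 (visit(P)): cur=P back=2 fwd=0
After 13 (visit(Y)): cur=Y back=3 fwd=0
After 14 (back): cur=P back=2 fwd=1

P 2 1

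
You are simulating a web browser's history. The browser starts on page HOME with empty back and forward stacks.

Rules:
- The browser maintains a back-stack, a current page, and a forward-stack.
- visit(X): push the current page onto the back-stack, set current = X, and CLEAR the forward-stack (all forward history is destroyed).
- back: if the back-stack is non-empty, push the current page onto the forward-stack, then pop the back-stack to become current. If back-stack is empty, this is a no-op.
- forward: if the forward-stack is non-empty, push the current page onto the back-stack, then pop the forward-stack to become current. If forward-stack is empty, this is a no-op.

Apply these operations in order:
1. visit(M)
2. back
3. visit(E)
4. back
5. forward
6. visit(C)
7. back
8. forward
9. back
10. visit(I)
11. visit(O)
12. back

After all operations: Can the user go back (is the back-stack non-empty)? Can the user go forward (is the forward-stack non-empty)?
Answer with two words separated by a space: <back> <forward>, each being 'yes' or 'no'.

Answer: yes yes

Derivation:
After 1 (visit(M)): cur=M back=1 fwd=0
After 2 (back): cur=HOME back=0 fwd=1
After 3 (visit(E)): cur=E back=1 fwd=0
After 4 (back): cur=HOME back=0 fwd=1
After 5 (forward): cur=E back=1 fwd=0
After 6 (visit(C)): cur=C back=2 fwd=0
After 7 (back): cur=E back=1 fwd=1
After 8 (forward): cur=C back=2 fwd=0
After 9 (back): cur=E back=1 fwd=1
After 10 (visit(I)): cur=I back=2 fwd=0
After 11 (visit(O)): cur=O back=3 fwd=0
After 12 (back): cur=I back=2 fwd=1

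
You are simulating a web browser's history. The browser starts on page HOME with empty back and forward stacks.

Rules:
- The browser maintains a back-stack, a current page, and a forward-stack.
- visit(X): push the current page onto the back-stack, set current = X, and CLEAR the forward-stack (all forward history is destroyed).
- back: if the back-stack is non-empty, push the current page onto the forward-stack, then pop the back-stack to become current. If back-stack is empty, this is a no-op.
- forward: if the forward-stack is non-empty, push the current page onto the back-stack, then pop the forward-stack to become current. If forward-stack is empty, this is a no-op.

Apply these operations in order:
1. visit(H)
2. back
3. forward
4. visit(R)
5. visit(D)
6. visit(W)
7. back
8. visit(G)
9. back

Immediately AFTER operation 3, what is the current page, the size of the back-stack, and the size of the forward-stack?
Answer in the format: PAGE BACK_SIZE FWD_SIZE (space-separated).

After 1 (visit(H)): cur=H back=1 fwd=0
After 2 (back): cur=HOME back=0 fwd=1
After 3 (forward): cur=H back=1 fwd=0

H 1 0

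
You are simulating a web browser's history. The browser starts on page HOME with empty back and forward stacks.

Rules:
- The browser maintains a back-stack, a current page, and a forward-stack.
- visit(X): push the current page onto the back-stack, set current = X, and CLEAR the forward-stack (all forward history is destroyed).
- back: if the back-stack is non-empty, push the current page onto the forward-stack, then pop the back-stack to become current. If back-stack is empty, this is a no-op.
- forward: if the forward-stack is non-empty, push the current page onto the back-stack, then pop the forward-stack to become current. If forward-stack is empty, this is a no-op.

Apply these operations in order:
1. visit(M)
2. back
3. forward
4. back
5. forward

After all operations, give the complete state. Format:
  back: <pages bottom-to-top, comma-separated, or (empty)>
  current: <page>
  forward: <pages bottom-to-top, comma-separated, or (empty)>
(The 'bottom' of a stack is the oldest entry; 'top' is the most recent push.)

Answer: back: HOME
current: M
forward: (empty)

Derivation:
After 1 (visit(M)): cur=M back=1 fwd=0
After 2 (back): cur=HOME back=0 fwd=1
After 3 (forward): cur=M back=1 fwd=0
After 4 (back): cur=HOME back=0 fwd=1
After 5 (forward): cur=M back=1 fwd=0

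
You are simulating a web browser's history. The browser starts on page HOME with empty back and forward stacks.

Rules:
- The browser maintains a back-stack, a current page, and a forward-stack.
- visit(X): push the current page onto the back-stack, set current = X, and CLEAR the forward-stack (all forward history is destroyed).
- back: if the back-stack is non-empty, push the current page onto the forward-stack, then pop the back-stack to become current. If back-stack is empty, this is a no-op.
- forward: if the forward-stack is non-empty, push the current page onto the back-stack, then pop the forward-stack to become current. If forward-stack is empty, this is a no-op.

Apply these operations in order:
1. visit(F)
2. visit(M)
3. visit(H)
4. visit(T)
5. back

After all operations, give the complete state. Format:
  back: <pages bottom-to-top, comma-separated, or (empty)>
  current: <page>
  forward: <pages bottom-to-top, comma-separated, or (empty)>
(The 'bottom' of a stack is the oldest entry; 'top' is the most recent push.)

After 1 (visit(F)): cur=F back=1 fwd=0
After 2 (visit(M)): cur=M back=2 fwd=0
After 3 (visit(H)): cur=H back=3 fwd=0
After 4 (visit(T)): cur=T back=4 fwd=0
After 5 (back): cur=H back=3 fwd=1

Answer: back: HOME,F,M
current: H
forward: T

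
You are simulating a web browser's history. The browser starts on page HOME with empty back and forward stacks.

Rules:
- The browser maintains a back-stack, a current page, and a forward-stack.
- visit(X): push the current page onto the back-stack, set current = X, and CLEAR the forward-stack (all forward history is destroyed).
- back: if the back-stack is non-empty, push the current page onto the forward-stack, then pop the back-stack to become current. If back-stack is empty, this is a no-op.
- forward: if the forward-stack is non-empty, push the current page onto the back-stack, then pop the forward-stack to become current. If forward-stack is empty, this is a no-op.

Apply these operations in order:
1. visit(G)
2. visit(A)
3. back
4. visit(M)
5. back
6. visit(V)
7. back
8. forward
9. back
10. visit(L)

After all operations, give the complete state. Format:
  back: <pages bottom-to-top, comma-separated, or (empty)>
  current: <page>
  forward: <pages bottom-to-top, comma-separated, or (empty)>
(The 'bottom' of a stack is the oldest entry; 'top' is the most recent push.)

After 1 (visit(G)): cur=G back=1 fwd=0
After 2 (visit(A)): cur=A back=2 fwd=0
After 3 (back): cur=G back=1 fwd=1
After 4 (visit(M)): cur=M back=2 fwd=0
After 5 (back): cur=G back=1 fwd=1
After 6 (visit(V)): cur=V back=2 fwd=0
After 7 (back): cur=G back=1 fwd=1
After 8 (forward): cur=V back=2 fwd=0
After 9 (back): cur=G back=1 fwd=1
After 10 (visit(L)): cur=L back=2 fwd=0

Answer: back: HOME,G
current: L
forward: (empty)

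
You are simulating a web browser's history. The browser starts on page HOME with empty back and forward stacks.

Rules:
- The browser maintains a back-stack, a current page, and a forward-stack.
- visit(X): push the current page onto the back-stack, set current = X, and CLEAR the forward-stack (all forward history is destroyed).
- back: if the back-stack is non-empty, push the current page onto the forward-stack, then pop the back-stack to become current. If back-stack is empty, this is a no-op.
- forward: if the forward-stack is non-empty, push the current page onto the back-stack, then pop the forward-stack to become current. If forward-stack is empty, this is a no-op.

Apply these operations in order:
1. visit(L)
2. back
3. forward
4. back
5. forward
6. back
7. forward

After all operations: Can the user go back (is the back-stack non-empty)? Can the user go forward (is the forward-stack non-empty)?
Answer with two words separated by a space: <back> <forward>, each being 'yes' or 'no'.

Answer: yes no

Derivation:
After 1 (visit(L)): cur=L back=1 fwd=0
After 2 (back): cur=HOME back=0 fwd=1
After 3 (forward): cur=L back=1 fwd=0
After 4 (back): cur=HOME back=0 fwd=1
After 5 (forward): cur=L back=1 fwd=0
After 6 (back): cur=HOME back=0 fwd=1
After 7 (forward): cur=L back=1 fwd=0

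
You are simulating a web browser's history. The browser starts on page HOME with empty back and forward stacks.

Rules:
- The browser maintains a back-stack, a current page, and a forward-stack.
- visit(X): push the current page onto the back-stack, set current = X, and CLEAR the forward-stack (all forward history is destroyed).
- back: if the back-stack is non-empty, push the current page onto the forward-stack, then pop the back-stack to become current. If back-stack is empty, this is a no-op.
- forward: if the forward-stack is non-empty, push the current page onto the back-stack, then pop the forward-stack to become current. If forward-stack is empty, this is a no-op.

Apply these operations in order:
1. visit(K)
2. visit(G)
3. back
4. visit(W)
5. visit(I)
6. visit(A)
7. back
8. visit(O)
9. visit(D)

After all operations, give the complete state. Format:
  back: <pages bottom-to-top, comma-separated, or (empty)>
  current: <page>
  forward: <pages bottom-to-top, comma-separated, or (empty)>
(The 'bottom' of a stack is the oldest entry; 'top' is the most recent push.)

After 1 (visit(K)): cur=K back=1 fwd=0
After 2 (visit(G)): cur=G back=2 fwd=0
After 3 (back): cur=K back=1 fwd=1
After 4 (visit(W)): cur=W back=2 fwd=0
After 5 (visit(I)): cur=I back=3 fwd=0
After 6 (visit(A)): cur=A back=4 fwd=0
After 7 (back): cur=I back=3 fwd=1
After 8 (visit(O)): cur=O back=4 fwd=0
After 9 (visit(D)): cur=D back=5 fwd=0

Answer: back: HOME,K,W,I,O
current: D
forward: (empty)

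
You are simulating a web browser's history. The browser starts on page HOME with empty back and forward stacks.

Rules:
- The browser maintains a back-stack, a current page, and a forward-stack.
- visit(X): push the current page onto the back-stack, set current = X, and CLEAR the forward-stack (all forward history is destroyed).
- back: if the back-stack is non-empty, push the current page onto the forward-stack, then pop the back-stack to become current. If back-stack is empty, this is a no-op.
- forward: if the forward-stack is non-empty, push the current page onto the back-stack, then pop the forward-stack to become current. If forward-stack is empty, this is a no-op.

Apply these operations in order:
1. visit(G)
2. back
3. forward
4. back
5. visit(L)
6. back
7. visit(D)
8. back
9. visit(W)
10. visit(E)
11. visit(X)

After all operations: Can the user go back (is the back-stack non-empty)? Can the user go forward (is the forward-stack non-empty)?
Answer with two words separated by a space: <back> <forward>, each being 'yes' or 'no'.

After 1 (visit(G)): cur=G back=1 fwd=0
After 2 (back): cur=HOME back=0 fwd=1
After 3 (forward): cur=G back=1 fwd=0
After 4 (back): cur=HOME back=0 fwd=1
After 5 (visit(L)): cur=L back=1 fwd=0
After 6 (back): cur=HOME back=0 fwd=1
After 7 (visit(D)): cur=D back=1 fwd=0
After 8 (back): cur=HOME back=0 fwd=1
After 9 (visit(W)): cur=W back=1 fwd=0
After 10 (visit(E)): cur=E back=2 fwd=0
After 11 (visit(X)): cur=X back=3 fwd=0

Answer: yes no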